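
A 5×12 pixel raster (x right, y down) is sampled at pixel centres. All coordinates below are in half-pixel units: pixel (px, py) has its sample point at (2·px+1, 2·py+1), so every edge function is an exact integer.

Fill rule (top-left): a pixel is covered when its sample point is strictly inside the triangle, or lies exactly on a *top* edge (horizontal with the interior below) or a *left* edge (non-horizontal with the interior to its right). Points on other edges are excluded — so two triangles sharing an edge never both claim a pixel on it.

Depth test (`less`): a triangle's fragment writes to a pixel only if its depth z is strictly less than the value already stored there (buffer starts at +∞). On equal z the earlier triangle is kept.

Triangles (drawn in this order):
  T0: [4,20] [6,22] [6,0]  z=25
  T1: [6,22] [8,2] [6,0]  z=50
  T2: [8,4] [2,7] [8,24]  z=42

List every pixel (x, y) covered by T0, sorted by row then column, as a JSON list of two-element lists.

T0:
  2·area = 44  (B↔C swapped to make it positive)
  edge (4, 20)→(6, 0): d=(2,-20) top-left  bias=+0
  edge (6, 0)→(6, 22): d=(0,22) right/bottom  bias=-1
  edge (6, 22)→(4, 20): d=(-2,-2) top-left  bias=+0
    (2,5)@(5, 11): e=[2,22,20] → █
    (3,5)@(7, 11): e=[42,-22,24] → ·
    (2,6)@(5, 13): e=[6,22,16] → █
    (3,6)@(7, 13): e=[46,-22,20] → ·
    (2,7)@(5, 15): e=[10,22,12] → █
    (3,7)@(7, 15): e=[50,-22,16] → ·
    (0,8)@(1, 17): e=[-66,110,0] → ·  [on edge]
    (2,8)@(5, 17): e=[14,22,8] → █
    (3,8)@(7, 17): e=[54,-22,12] → ·
    (1,9)@(3, 19): e=[-22,66,0] → ·  [on edge]
    (2,9)@(5, 19): e=[18,22,4] → █
    (3,9)@(7, 19): e=[58,-22,8] → ·
    (2,10)@(5, 21): e=[22,22,0] → █  [on edge]
    (3,11)@(7, 23): e=[66,-22,0] → ·  [on edge]
  covered (6 px):
    · · · · ·
    · · · · ·
    · · · · ·
    · · · · ·
    · · · · ·
    · · █ · ·
    · · █ · ·
    · · █ · ·
    · · █ · ·
    · · █ · ·
    · · █ · ·
    · · · · ·
T1:
  2·area = 44  (B↔C swapped to make it positive)
  edge (6, 22)→(6, 0): d=(0,-22) top-left  bias=+0
  edge (6, 0)→(8, 2): d=(2,2) right/bottom  bias=-1
  edge (8, 2)→(6, 22): d=(-2,20) right/bottom  bias=-1
    (3,0)@(7, 1): e=[22,0,22] → ·  [on edge]
    (3,1)@(7, 3): e=[22,4,18] → █
    (4,1)@(9, 3): e=[66,0,-22] → ·  [on edge]
    (3,2)@(7, 5): e=[22,8,14] → █
    (4,2)@(9, 5): e=[66,4,-26] → ·
    (3,3)@(7, 7): e=[22,12,10] → █
    (4,3)@(9, 7): e=[66,8,-30] → ·
    (3,4)@(7, 9): e=[22,16,6] → █
    (4,4)@(9, 9): e=[66,12,-34] → ·
    (3,5)@(7, 11): e=[22,20,2] → █
    (4,5)@(9, 11): e=[66,16,-38] → ·
    (3,6)@(7, 13): e=[22,24,-2] → ·
  covered (5 px):
    · · · · ·
    · · · █ ·
    · · · █ ·
    · · · █ ·
    · · · █ ·
    · · · █ ·
    · · · · ·
    · · · · ·
    · · · · ·
    · · · · ·
    · · · · ·
    · · · · ·
T2:
  2·area = 120  (B↔C swapped to make it positive)
  edge (8, 4)→(8, 24): d=(0,20) right/bottom  bias=-1
  edge (8, 24)→(2, 7): d=(-6,-17) top-left  bias=+0
  edge (2, 7)→(8, 4): d=(6,-3) top-left  bias=+0
    (3,2)@(7, 5): e=[20,97,3] → █
    (4,2)@(9, 5): e=[-20,131,9] → ·
    (1,3)@(3, 7): e=[100,17,3] → █
    (2,3)@(5, 7): e=[60,51,9] → █
    (4,3)@(9, 7): e=[-20,119,21] → ·
    (1,4)@(3, 9): e=[100,5,15] → █
    (4,4)@(9, 9): e=[-20,107,33] → ·
    (1,5)@(3, 11): e=[100,-7,27] → ·
    (2,5)@(5, 11): e=[60,27,33] → █
    (4,5)@(9, 11): e=[-20,95,45] → ·
    (2,6)@(5, 13): e=[60,15,45] → █
    (4,6)@(9, 13): e=[-20,83,57] → ·
  covered (16 px):
    · · · · ·
    · · · · ·
    · · · █ ·
    · █ █ █ ·
    · █ █ █ ·
    · · █ █ ·
    · · █ █ ·
    · · █ █ ·
    · · · █ ·
    · · · █ ·
    · · · █ ·
    · · · · ·

Final: [[2,5],[2,6],[2,7],[2,8],[2,9],[2,10]]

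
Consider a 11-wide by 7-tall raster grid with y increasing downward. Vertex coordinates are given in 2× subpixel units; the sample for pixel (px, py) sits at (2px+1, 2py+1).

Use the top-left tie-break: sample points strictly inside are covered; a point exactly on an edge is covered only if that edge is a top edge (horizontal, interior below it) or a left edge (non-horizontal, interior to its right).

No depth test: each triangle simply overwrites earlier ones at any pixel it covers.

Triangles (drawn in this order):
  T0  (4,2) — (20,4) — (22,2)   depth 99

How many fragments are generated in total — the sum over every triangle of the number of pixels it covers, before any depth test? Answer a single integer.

T0:
  2·area = 36  (B↔C swapped to make it positive)
  edge (4, 2)→(22, 2): d=(18,0) top-left  bias=+0
  edge (22, 2)→(20, 4): d=(-2,2) right/bottom  bias=-1
  edge (20, 4)→(4, 2): d=(-16,-2) top-left  bias=+0
    (6,1)@(13, 3): e=[18,16,2] → #
    (7,1)@(15, 3): e=[18,12,6] → #
    (8,1)@(17, 3): e=[18,8,10] → #
    (9,1)@(19, 3): e=[18,4,14] → #
    (10,1)@(21, 3): e=[18,0,18] → ·  [on edge]
    (6,2)@(13, 5): e=[54,12,-30] → ·
    (7,2)@(15, 5): e=[54,8,-26] → ·
    (8,2)@(17, 5): e=[54,4,-22] → ·
    (9,2)@(19, 5): e=[54,0,-18] → ·  [on edge]
    (8,3)@(17, 7): e=[90,0,-54] → ·  [on edge]
    (7,4)@(15, 9): e=[126,0,-90] → ·  [on edge]
    (6,5)@(13, 11): e=[162,0,-126] → ·  [on edge]
    (5,6)@(11, 13): e=[198,0,-162] → ·  [on edge]
  covered (4 px):
    · · · · · · · · · · ·
    · · · · · · # # # # ·
    · · · · · · · · · · ·
    · · · · · · · · · · ·
    · · · · · · · · · · ·
    · · · · · · · · · · ·
    · · · · · · · · · · ·

Final: 4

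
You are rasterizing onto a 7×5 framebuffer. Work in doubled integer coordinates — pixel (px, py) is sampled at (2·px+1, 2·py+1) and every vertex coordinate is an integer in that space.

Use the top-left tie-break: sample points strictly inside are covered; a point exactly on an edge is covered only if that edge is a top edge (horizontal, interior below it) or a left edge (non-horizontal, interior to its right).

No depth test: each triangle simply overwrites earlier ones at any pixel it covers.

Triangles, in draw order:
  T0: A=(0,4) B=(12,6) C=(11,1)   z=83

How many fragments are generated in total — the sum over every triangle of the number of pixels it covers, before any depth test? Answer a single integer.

T0:
  2·area = 58  (B↔C swapped to make it positive)
  edge (0, 4)→(11, 1): d=(11,-3) top-left  bias=+0
  edge (11, 1)→(12, 6): d=(1,5) right/bottom  bias=-1
  edge (12, 6)→(0, 4): d=(-12,-2) top-left  bias=+0
    (5,0)@(11, 1): e=[0,0,58] → ·  [on edge]
    (2,1)@(5, 3): e=[4,32,22] → #
    (3,1)@(7, 3): e=[10,22,26] → #
    (4,1)@(9, 3): e=[16,12,30] → #
    (5,1)@(11, 3): e=[22,2,34] → #
    (6,1)@(13, 3): e=[28,-8,38] → ·
    (2,2)@(5, 5): e=[26,34,-2] → ·
    (3,2)@(7, 5): e=[32,24,2] → #
    (6,2)@(13, 5): e=[50,-6,14] → ·
    (3,3)@(7, 7): e=[54,26,-22] → ·
    (4,3)@(9, 7): e=[60,16,-18] → ·
    (5,3)@(11, 7): e=[66,6,-14] → ·
  covered (7 px):
    · · · · · · ·
    · · # # # # ·
    · · · # # # ·
    · · · · · · ·
    · · · · · · ·

Result: 7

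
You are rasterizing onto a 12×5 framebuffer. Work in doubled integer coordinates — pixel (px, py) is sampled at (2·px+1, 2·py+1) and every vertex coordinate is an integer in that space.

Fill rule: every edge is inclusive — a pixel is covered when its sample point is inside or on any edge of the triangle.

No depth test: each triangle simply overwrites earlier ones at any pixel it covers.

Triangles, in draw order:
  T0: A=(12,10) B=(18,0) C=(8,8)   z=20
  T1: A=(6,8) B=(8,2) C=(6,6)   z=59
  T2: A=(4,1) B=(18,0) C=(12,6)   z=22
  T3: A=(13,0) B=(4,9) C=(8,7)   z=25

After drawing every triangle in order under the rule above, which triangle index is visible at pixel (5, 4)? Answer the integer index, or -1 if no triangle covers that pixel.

T0:
  2·area = 52  (B↔C swapped to make it positive)
  edge (12, 10)→(8, 8): d=(-4,-2) inclusive
  edge (8, 8)→(18, 0): d=(10,-8) inclusive
  edge (18, 0)→(12, 10): d=(-6,10) inclusive
    (8,0)@(17, 1): e=[46,2,4] → #
    (9,0)@(19, 1): e=[50,18,-16] → ·
    (7,1)@(15, 3): e=[34,6,12] → #
    (8,1)@(17, 3): e=[38,22,-8] → ·
    (6,2)@(13, 5): e=[22,10,20] → #
    (7,2)@(15, 5): e=[26,26,0] → #  [on edge]
    (8,2)@(17, 5): e=[30,42,-20] → ·
    (5,3)@(11, 7): e=[10,14,28] → #
    (7,3)@(15, 7): e=[18,46,-12] → ·
    (5,4)@(11, 9): e=[2,34,16] → #
    (6,4)@(13, 9): e=[6,50,-4] → ·
  covered (7 px):
    · · · · · · · · # · · ·
    · · · · · · · # · · · ·
    · · · · · · # # · · · ·
    · · · · · # # · · · · ·
    · · · · · # · · · · · ·
T1:
  2·area = 4  (B↔C swapped to make it positive)
  edge (6, 8)→(6, 6): d=(0,-2) inclusive
  edge (6, 6)→(8, 2): d=(2,-4) inclusive
  edge (8, 2)→(6, 8): d=(-2,6) inclusive
    (3,2)@(7, 5): e=[2,2,0] → #  [on edge]
    (4,2)@(9, 5): e=[6,10,-12] → ·
    (3,3)@(7, 7): e=[2,6,-4] → ·
  covered (1 px):
    · · · · · · · · · · · ·
    · · · · · · · · · · · ·
    · · · # · · · · · · · ·
    · · · · · · · · · · · ·
    · · · · · · · · · · · ·
T2:
  2·area = 78
  edge (4, 1)→(18, 0): d=(14,-1) inclusive
  edge (18, 0)→(12, 6): d=(-6,6) inclusive
  edge (12, 6)→(4, 1): d=(-8,-5) inclusive
    (2,0)@(5, 1): e=[1,72,5] → #
    (3,0)@(7, 1): e=[3,60,15] → #
    (4,0)@(9, 1): e=[5,48,25] → #
    (5,0)@(11, 1): e=[7,36,35] → #
    (6,0)@(13, 1): e=[9,24,45] → #
    (7,0)@(15, 1): e=[11,12,55] → #
    (8,0)@(17, 1): e=[13,0,65] → #  [on edge]
    (9,0)@(19, 1): e=[15,-12,75] → ·
    (2,1)@(5, 3): e=[29,60,-11] → ·
    (3,1)@(7, 3): e=[31,48,-1] → ·
    (4,1)@(9, 3): e=[33,36,9] → #
    (7,1)@(15, 3): e=[39,0,39] → #  [on edge]
    (6,2)@(13, 5): e=[65,0,13] → #  [on edge]
    (5,3)@(11, 7): e=[91,0,-13] → ·  [on edge]
    (4,4)@(9, 9): e=[117,0,-39] → ·  [on edge]
  covered (13 px):
    · · # # # # # # # · · ·
    · · · · # # # # · · · ·
    · · · · · # # · · · · ·
    · · · · · · · · · · · ·
    · · · · · · · · · · · ·
T3:
  2·area = 18  (B↔C swapped to make it positive)
  edge (13, 0)→(8, 7): d=(-5,7) inclusive
  edge (8, 7)→(4, 9): d=(-4,2) inclusive
  edge (4, 9)→(13, 0): d=(9,-9) inclusive
    (4,2)@(9, 5): e=[3,6,9] → #
    (5,2)@(11, 5): e=[-11,2,27] → ·
    (3,3)@(7, 7): e=[7,2,9] → #
    (4,3)@(9, 7): e=[-7,-2,27] → ·
    (3,4)@(7, 9): e=[-3,-6,27] → ·
  covered (2 px):
    · · · · · · · · · · · ·
    · · · · · · · · · · · ·
    · · · · # · · · · · · ·
    · · · # · · · · · · · ·
    · · · · · · · · · · · ·

Z-buffer (winner per pixel, '.' = empty):
  . . 2 2 2 2 2 2 2 . . .
  . . . . 2 2 2 2 . . . .
  . . . 1 3 2 2 0 . . . .
  . . . 3 . 0 0 . . . . .
  . . . . . 0 . . . . . .

Answer: 0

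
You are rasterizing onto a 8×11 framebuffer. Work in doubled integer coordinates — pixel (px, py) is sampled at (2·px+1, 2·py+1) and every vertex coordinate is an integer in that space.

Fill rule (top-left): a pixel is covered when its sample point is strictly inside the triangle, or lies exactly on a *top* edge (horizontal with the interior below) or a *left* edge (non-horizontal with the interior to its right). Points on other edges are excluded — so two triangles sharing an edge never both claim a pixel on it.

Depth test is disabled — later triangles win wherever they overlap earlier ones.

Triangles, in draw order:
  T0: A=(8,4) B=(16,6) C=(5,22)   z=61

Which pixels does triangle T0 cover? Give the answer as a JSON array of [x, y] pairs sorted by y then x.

T0:
  2·area = 150
  edge (8, 4)→(16, 6): d=(8,2) right/bottom  bias=-1
  edge (16, 6)→(5, 22): d=(-11,16) right/bottom  bias=-1
  edge (5, 22)→(8, 4): d=(3,-18) top-left  bias=+0
    (4,2)@(9, 5): e=[6,123,21] → #
    (5,2)@(11, 5): e=[2,91,57] → #
    (6,2)@(13, 5): e=[-2,59,93] → ·
    (4,3)@(9, 7): e=[22,101,27] → #
    (6,3)@(13, 7): e=[14,37,99] → #
    (7,3)@(15, 7): e=[10,5,135] → #
    (4,4)@(9, 9): e=[38,79,33] → #
    (7,4)@(15, 9): e=[26,-17,141] → ·
    (3,5)@(7, 11): e=[58,89,3] → #
    (6,5)@(13, 11): e=[46,-7,111] → ·
    (3,6)@(7, 13): e=[74,67,9] → #
    (6,6)@(13, 13): e=[62,-29,117] → ·
  covered (19 px):
    · · · · · · · ·
    · · · · · · · ·
    · · · · # # · ·
    · · · · # # # #
    · · · · # # # ·
    · · · # # # · ·
    · · · # # # · ·
    · · · # # · · ·
    · · · # · · · ·
    · · · # · · · ·
    · · · · · · · ·

Final: [[4,2],[5,2],[4,3],[5,3],[6,3],[7,3],[4,4],[5,4],[6,4],[3,5],[4,5],[5,5],[3,6],[4,6],[5,6],[3,7],[4,7],[3,8],[3,9]]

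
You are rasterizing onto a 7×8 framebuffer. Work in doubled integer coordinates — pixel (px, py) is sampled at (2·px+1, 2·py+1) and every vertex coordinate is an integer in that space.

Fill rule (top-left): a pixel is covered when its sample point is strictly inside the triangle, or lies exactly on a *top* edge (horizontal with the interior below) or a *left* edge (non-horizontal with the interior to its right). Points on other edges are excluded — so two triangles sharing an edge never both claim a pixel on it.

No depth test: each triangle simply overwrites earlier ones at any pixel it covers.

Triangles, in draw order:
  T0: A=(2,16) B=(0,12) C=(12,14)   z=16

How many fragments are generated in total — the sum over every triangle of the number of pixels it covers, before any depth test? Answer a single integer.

T0:
  2·area = 44
  edge (2, 16)→(0, 12): d=(-2,-4) top-left  bias=+0
  edge (0, 12)→(12, 14): d=(12,2) right/bottom  bias=-1
  edge (12, 14)→(2, 16): d=(-10,2) right/bottom  bias=-1
    (0,6)@(1, 13): e=[2,10,32] → #
    (1,6)@(3, 13): e=[10,6,28] → #
    (2,6)@(5, 13): e=[18,2,24] → #
    (3,6)@(7, 13): e=[26,-2,20] → ·
    (0,7)@(1, 15): e=[-2,34,12] → ·
    (1,7)@(3, 15): e=[6,30,8] → #
    (3,7)@(7, 15): e=[22,22,0] → ·  [on edge]
  covered (5 px):
    · · · · · · ·
    · · · · · · ·
    · · · · · · ·
    · · · · · · ·
    · · · · · · ·
    · · · · · · ·
    # # # · · · ·
    · # # · · · ·

Final: 5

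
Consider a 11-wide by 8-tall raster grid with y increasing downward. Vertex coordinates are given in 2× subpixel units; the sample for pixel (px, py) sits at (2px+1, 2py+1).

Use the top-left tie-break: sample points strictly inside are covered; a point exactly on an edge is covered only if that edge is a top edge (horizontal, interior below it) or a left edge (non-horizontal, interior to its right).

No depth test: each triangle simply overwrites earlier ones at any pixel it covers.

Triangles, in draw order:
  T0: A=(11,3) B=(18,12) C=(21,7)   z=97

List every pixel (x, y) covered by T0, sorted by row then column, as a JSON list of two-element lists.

T0:
  2·area = 62  (B↔C swapped to make it positive)
  edge (11, 3)→(21, 7): d=(10,4) right/bottom  bias=-1
  edge (21, 7)→(18, 12): d=(-3,5) right/bottom  bias=-1
  edge (18, 12)→(11, 3): d=(-7,-9) top-left  bias=+0
    (5,1)@(11, 3): e=[0,62,0] → ·  [on edge]
    (6,2)@(13, 5): e=[12,46,4] → █
    (7,2)@(15, 5): e=[4,36,22] → █
    (8,2)@(17, 5): e=[-4,26,40] → ·
    (6,3)@(13, 7): e=[32,40,-10] → ·
    (7,3)@(15, 7): e=[24,30,8] → █
    (8,3)@(17, 7): e=[16,20,26] → █
    (9,3)@(19, 7): e=[8,10,44] → █
    (10,3)@(21, 7): e=[0,0,62] → ·  [on edge]
    (7,4)@(15, 9): e=[44,24,-6] → ·
    (8,4)@(17, 9): e=[36,14,12] → █
    (10,4)@(21, 9): e=[20,-6,48] → ·
  covered (7 px):
    · · · · · · · · · · ·
    · · · · · · · · · · ·
    · · · · · · █ █ · · ·
    · · · · · · · █ █ █ ·
    · · · · · · · · █ █ ·
    · · · · · · · · · · ·
    · · · · · · · · · · ·
    · · · · · · · · · · ·

Result: [[6,2],[7,2],[7,3],[8,3],[9,3],[8,4],[9,4]]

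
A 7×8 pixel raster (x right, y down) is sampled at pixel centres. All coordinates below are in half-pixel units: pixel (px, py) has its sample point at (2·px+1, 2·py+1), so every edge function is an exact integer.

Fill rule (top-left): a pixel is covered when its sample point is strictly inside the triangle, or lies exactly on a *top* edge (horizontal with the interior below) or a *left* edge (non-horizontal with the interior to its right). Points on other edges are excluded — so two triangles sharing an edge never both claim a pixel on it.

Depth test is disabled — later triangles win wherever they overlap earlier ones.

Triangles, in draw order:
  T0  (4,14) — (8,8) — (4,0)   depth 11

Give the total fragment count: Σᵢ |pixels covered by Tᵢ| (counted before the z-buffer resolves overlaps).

T0:
  2·area = 56  (B↔C swapped to make it positive)
  edge (4, 14)→(4, 0): d=(0,-14) top-left  bias=+0
  edge (4, 0)→(8, 8): d=(4,8) right/bottom  bias=-1
  edge (8, 8)→(4, 14): d=(-4,6) right/bottom  bias=-1
    (2,1)@(5, 3): e=[14,4,38] → █
    (3,1)@(7, 3): e=[42,-12,26] → ·
    (2,2)@(5, 5): e=[14,12,30] → █
    (3,2)@(7, 5): e=[42,-4,18] → ·
    (2,3)@(5, 7): e=[14,20,22] → █
    (3,3)@(7, 7): e=[42,4,10] → █
    (4,3)@(9, 7): e=[70,-12,-2] → ·
    (2,4)@(5, 9): e=[14,28,14] → █
    (4,4)@(9, 9): e=[70,-4,-10] → ·
    (2,5)@(5, 11): e=[14,36,6] → █
    (3,5)@(7, 11): e=[42,20,-6] → ·
    (2,6)@(5, 13): e=[14,44,-2] → ·
  covered (7 px):
    · · · · · · ·
    · · █ · · · ·
    · · █ · · · ·
    · · █ █ · · ·
    · · █ █ · · ·
    · · █ · · · ·
    · · · · · · ·
    · · · · · · ·

Result: 7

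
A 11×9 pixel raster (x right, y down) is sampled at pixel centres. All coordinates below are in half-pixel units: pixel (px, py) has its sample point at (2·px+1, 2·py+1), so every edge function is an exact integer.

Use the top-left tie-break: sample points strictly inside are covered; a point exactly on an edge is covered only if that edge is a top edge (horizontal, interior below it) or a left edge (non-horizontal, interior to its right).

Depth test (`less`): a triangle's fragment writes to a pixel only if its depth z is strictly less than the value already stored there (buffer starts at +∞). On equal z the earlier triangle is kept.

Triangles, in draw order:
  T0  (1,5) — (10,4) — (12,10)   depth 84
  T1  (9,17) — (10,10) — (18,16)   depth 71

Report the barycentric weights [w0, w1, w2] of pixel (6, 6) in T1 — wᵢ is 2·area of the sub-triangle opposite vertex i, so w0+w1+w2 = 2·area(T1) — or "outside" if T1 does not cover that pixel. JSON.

T0:
  2·area = 56
  edge (1, 5)→(10, 4): d=(9,-1) top-left  bias=+0
  edge (10, 4)→(12, 10): d=(2,6) right/bottom  bias=-1
  edge (12, 10)→(1, 5): d=(-11,-5) top-left  bias=+0
    (4,0)@(9, 1): e=[-28,0,84] → .  [on edge]
    (9,1)@(19, 3): e=[0,-56,112] → .  [on edge]
    (0,2)@(1, 5): e=[0,56,0] → X  [on edge]
    (1,2)@(3, 5): e=[2,44,10] → X
    (2,2)@(5, 5): e=[4,32,20] → X
    (3,2)@(7, 5): e=[6,20,30] → X
    (4,2)@(9, 5): e=[8,8,40] → X
    (5,2)@(11, 5): e=[10,-4,50] → .
    (0,3)@(1, 7): e=[18,60,-22] → .
    (1,3)@(3, 7): e=[20,48,-12] → .
    (2,3)@(5, 7): e=[22,36,-2] → .
    (3,3)@(7, 7): e=[24,24,8] → X
    (5,3)@(11, 7): e=[28,0,28] → .  [on edge]
    (6,6)@(13, 13): e=[84,0,-28] → .  [on edge]
  covered (8 px):
    . . . . . . . . . . .
    . . . . . . . . . . .
    X X X X X . . . . . .
    . . . X X . . . . . .
    . . . . . X . . . . .
    . . . . . . . . . . .
    . . . . . . . . . . .
    . . . . . . . . . . .
    . . . . . . . . . . .
T1:
  2·area = 62
  edge (9, 17)→(10, 10): d=(1,-7) top-left  bias=+0
  edge (10, 10)→(18, 16): d=(8,6) right/bottom  bias=-1
  edge (18, 16)→(9, 17): d=(-9,1) right/bottom  bias=-1
    (5,1)@(11, 3): e=[0,-62,124] → .  [on edge]
    (5,5)@(11, 11): e=[8,2,52] → X
    (6,5)@(13, 11): e=[22,-10,50] → .
    (5,6)@(11, 13): e=[10,18,34] → X
    (6,6)@(13, 13): e=[24,6,32] → X
    (7,6)@(15, 13): e=[38,-6,30] → .
    (5,7)@(11, 15): e=[12,34,16] → X
    (7,7)@(15, 15): e=[40,10,12] → X
    (8,7)@(17, 15): e=[54,-2,10] → .
    (4,8)@(9, 17): e=[0,62,0] → .  [on edge]
    (5,8)@(11, 17): e=[14,50,-2] → .
    (6,8)@(13, 17): e=[28,38,-4] → .
  covered (6 px):
    . . . . . . . . . . .
    . . . . . . . . . . .
    . . . . . . . . . . .
    . . . . . . . . . . .
    . . . . . . . . . . .
    . . . . . X . . . . .
    . . . . . X X . . . .
    . . . . . X X X . . .
    . . . . . . . . . . .

Result: [6,32,24]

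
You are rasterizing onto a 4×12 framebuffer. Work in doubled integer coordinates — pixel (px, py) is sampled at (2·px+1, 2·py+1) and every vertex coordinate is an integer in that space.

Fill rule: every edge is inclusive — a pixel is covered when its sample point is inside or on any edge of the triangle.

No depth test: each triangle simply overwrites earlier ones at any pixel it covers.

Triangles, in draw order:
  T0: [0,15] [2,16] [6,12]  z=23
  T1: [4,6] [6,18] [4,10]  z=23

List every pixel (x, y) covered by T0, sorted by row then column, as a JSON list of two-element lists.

T0:
  2·area = 12  (B↔C swapped to make it positive)
  edge (0, 15)→(6, 12): d=(6,-3) inclusive
  edge (6, 12)→(2, 16): d=(-4,4) inclusive
  edge (2, 16)→(0, 15): d=(-2,-1) inclusive
    (3,5)@(7, 11): e=[-3,0,15] → .  [on edge]
    (2,6)@(5, 13): e=[3,0,9] → X  [on edge]
    (3,6)@(7, 13): e=[9,-8,11] → .
    (0,7)@(1, 15): e=[3,8,1] → X
    (1,7)@(3, 15): e=[9,0,3] → X  [on edge]
    (2,7)@(5, 15): e=[15,-8,5] → .
    (0,8)@(1, 17): e=[15,0,-3] → .  [on edge]
    (1,8)@(3, 17): e=[21,-8,-1] → .
  covered (3 px):
    . . . .
    . . . .
    . . . .
    . . . .
    . . . .
    . . . .
    . . X .
    X X . .
    . . . .
    . . . .
    . . . .
    . . . .
T1:
  2·area = 8
  edge (4, 6)→(6, 18): d=(2,12) inclusive
  edge (6, 18)→(4, 10): d=(-2,-8) inclusive
  edge (4, 10)→(4, 6): d=(0,-4) inclusive
    (2,6)@(5, 13): e=[2,2,4] → X
    (3,6)@(7, 13): e=[-22,18,12] → .
    (2,7)@(5, 15): e=[6,-2,4] → .
  covered (1 px):
    . . . .
    . . . .
    . . . .
    . . . .
    . . . .
    . . . .
    . . X .
    . . . .
    . . . .
    . . . .
    . . . .
    . . . .

Final: [[2,6],[0,7],[1,7]]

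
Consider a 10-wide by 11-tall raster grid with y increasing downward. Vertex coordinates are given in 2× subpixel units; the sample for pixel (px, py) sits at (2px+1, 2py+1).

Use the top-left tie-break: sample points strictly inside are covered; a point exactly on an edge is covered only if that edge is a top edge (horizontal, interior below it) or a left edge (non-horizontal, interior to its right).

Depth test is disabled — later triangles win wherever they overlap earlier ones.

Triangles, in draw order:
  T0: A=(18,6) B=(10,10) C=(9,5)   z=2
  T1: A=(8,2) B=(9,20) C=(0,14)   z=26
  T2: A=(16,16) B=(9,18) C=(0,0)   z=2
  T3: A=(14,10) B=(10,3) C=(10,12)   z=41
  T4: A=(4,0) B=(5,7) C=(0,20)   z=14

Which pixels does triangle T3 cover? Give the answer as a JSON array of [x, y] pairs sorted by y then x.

T0:
  2·area = 44
  edge (18, 6)→(10, 10): d=(-8,4) right/bottom  bias=-1
  edge (10, 10)→(9, 5): d=(-1,-5) top-left  bias=+0
  edge (9, 5)→(18, 6): d=(9,1) right/bottom  bias=-1
    (4,2)@(9, 5): e=[44,0,0] → .  [on edge]
    (5,3)@(11, 7): e=[20,8,16] → X
    (6,3)@(13, 7): e=[12,18,14] → X
    (7,3)@(15, 7): e=[4,28,12] → X
    (8,3)@(17, 7): e=[-4,38,10] → .
    (5,4)@(11, 9): e=[4,6,34] → X
    (6,4)@(13, 9): e=[-4,16,32] → .
    (7,4)@(15, 9): e=[-12,26,30] → .
    (5,5)@(11, 11): e=[-12,4,52] → .
    (5,7)@(11, 15): e=[-44,0,88] → .  [on edge]
  covered (4 px):
    . . . . . . . . . .
    . . . . . . . . . .
    . . . . . . . . . .
    . . . . . X X X . .
    . . . . . X . . . .
    . . . . . . . . . .
    . . . . . . . . . .
    . . . . . . . . . .
    . . . . . . . . . .
    . . . . . . . . . .
    . . . . . . . . . .
T1:
  2·area = 156
  edge (8, 2)→(9, 20): d=(1,18) right/bottom  bias=-1
  edge (9, 20)→(0, 14): d=(-9,-6) top-left  bias=+0
  edge (0, 14)→(8, 2): d=(8,-12) top-left  bias=+0
    (3,2)@(7, 5): e=[21,123,12] → X
    (4,2)@(9, 5): e=[-15,135,36] → .
    (2,3)@(5, 7): e=[59,93,4] → X
    (4,3)@(9, 7): e=[-13,117,52] → .
    (2,4)@(5, 9): e=[61,75,20] → X
    (4,4)@(9, 9): e=[-11,99,68] → .
    (1,5)@(3, 11): e=[99,45,12] → X
    (4,5)@(9, 11): e=[-9,81,84] → .
    (0,6)@(1, 13): e=[137,15,4] → X
    (4,6)@(9, 13): e=[-7,63,100] → .
    (0,7)@(1, 15): e=[139,-3,20] → .
    (1,7)@(3, 15): e=[103,9,44] → X
  covered (17 px):
    . . . . . . . . . .
    . . . . . . . . . .
    . . . X . . . . . .
    . . X X . . . . . .
    . . X X . . . . . .
    . X X X . . . . . .
    X X X X . . . . . .
    . X X X . . . . . .
    . . X X . . . . . .
    . . . . . . . . . .
    . . . . . . . . . .
T2:
  2·area = 144
  edge (16, 16)→(9, 18): d=(-7,2) right/bottom  bias=-1
  edge (9, 18)→(0, 0): d=(-9,-18) top-left  bias=+0
  edge (0, 0)→(16, 16): d=(16,16) right/bottom  bias=-1
    (0,0)@(1, 1): e=[135,9,0] → .  [on edge]
    (1,1)@(3, 3): e=[117,27,0] → .  [on edge]
    (1,2)@(3, 5): e=[103,9,32] → X
    (2,2)@(5, 5): e=[99,45,0] → .  [on edge]
    (1,3)@(3, 7): e=[89,-9,64] → .
    (2,3)@(5, 7): e=[85,27,32] → X
    (3,3)@(7, 7): e=[81,63,0] → .  [on edge]
    (2,4)@(5, 9): e=[71,9,64] → X
    (3,4)@(7, 9): e=[67,45,32] → X
    (4,4)@(9, 9): e=[63,81,0] → .  [on edge]
    (2,5)@(5, 11): e=[57,-9,96] → .
    (3,5)@(7, 11): e=[53,27,64] → X
    (5,5)@(11, 11): e=[45,99,0] → .  [on edge]
    (6,6)@(13, 13): e=[27,117,0] → .  [on edge]
    (7,7)@(15, 15): e=[9,135,0] → .  [on edge]
    (8,8)@(17, 17): e=[-9,153,0] → .  [on edge]
    (9,9)@(19, 19): e=[-27,171,0] → .  [on edge]
  covered (14 px):
    . . . . . . . . . .
    . . . . . . . . . .
    . X . . . . . . . .
    . . X . . . . . . .
    . . X X . . . . . .
    . . . X X . . . . .
    . . . X X X . . . .
    . . . . X X X . . .
    . . . . X X . . . .
    . . . . . . . . . .
    . . . . . . . . . .
T3:
  2·area = 36  (B↔C swapped to make it positive)
  edge (14, 10)→(10, 12): d=(-4,2) right/bottom  bias=-1
  edge (10, 12)→(10, 3): d=(0,-9) top-left  bias=+0
  edge (10, 3)→(14, 10): d=(4,7) right/bottom  bias=-1
    (5,2)@(11, 5): e=[26,9,1] → X
    (6,2)@(13, 5): e=[22,27,-13] → .
    (5,3)@(11, 7): e=[18,9,9] → X
    (6,3)@(13, 7): e=[14,27,-5] → .
    (5,4)@(11, 9): e=[10,9,17] → X
    (6,4)@(13, 9): e=[6,27,3] → X
    (7,4)@(15, 9): e=[2,45,-11] → .
    (5,5)@(11, 11): e=[2,9,25] → X
    (6,5)@(13, 11): e=[-2,27,11] → .
    (5,6)@(11, 13): e=[-6,9,33] → .
  covered (5 px):
    . . . . . . . . . .
    . . . . . . . . . .
    . . . . . X . . . .
    . . . . . X . . . .
    . . . . . X X . . .
    . . . . . X . . . .
    . . . . . . . . . .
    . . . . . . . . . .
    . . . . . . . . . .
    . . . . . . . . . .
    . . . . . . . . . .
T4:
  2·area = 48
  edge (4, 0)→(5, 7): d=(1,7) right/bottom  bias=-1
  edge (5, 7)→(0, 20): d=(-5,13) right/bottom  bias=-1
  edge (0, 20)→(4, 0): d=(4,-20) top-left  bias=+0
    (1,2)@(3, 5): e=[12,36,0] → X  [on edge]
    (2,2)@(5, 5): e=[-2,10,40] → .
    (1,3)@(3, 7): e=[14,26,8] → X
    (2,3)@(5, 7): e=[0,0,48] → .  [on edge]
    (1,4)@(3, 9): e=[16,16,16] → X
    (2,4)@(5, 9): e=[2,-10,56] → .
    (1,5)@(3, 11): e=[18,6,24] → X
    (2,5)@(5, 11): e=[4,-20,64] → .
    (1,6)@(3, 13): e=[20,-4,32] → .
    (0,7)@(1, 15): e=[36,12,0] → X  [on edge]
    (1,7)@(3, 15): e=[22,-14,40] → .
    (0,8)@(1, 17): e=[38,2,8] → X
    (3,10)@(7, 21): e=[0,-96,144] → .  [on edge]
  covered (6 px):
    . . . . . . . . . .
    . . . . . . . . . .
    . X . . . . . . . .
    . X . . . . . . . .
    . X . . . . . . . .
    . X . . . . . . . .
    . . . . . . . . . .
    X . . . . . . . . .
    X . . . . . . . . .
    . . . . . . . . . .
    . . . . . . . . . .

Final: [[5,2],[5,3],[5,4],[6,4],[5,5]]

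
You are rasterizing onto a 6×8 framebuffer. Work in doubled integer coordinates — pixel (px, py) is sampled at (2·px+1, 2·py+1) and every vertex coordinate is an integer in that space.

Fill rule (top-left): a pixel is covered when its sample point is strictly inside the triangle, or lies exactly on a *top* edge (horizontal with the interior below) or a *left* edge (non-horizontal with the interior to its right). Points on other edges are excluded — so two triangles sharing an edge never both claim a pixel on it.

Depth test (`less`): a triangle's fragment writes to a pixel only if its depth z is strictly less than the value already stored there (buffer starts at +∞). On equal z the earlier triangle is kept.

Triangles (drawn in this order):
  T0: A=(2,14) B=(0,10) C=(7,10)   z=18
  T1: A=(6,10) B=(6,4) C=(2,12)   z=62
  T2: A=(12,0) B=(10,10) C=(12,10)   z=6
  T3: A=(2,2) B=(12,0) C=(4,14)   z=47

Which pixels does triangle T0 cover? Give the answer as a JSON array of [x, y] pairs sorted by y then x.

T0:
  2·area = 28
  edge (2, 14)→(0, 10): d=(-2,-4) top-left  bias=+0
  edge (0, 10)→(7, 10): d=(7,0) top-left  bias=+0
  edge (7, 10)→(2, 14): d=(-5,4) right/bottom  bias=-1
    (0,5)@(1, 11): e=[2,7,19] → █
    (1,5)@(3, 11): e=[10,7,11] → █
    (2,5)@(5, 11): e=[18,7,3] → █
    (3,5)@(7, 11): e=[26,7,-5] → ·
    (0,6)@(1, 13): e=[-2,21,9] → ·
    (1,6)@(3, 13): e=[6,21,1] → █
    (2,6)@(5, 13): e=[14,21,-7] → ·
    (1,7)@(3, 15): e=[2,35,-9] → ·
  covered (4 px):
    · · · · · ·
    · · · · · ·
    · · · · · ·
    · · · · · ·
    · · · · · ·
    █ █ █ · · ·
    · █ · · · ·
    · · · · · ·
T1:
  2·area = 24  (B↔C swapped to make it positive)
  edge (6, 10)→(2, 12): d=(-4,2) right/bottom  bias=-1
  edge (2, 12)→(6, 4): d=(4,-8) top-left  bias=+0
  edge (6, 4)→(6, 10): d=(0,6) right/bottom  bias=-1
    (2,3)@(5, 7): e=[14,4,6] → █
    (3,3)@(7, 7): e=[10,20,-6] → ·
    (2,4)@(5, 9): e=[6,12,6] → █
    (3,4)@(7, 9): e=[2,28,-6] → ·
    (1,5)@(3, 11): e=[2,4,18] → █
    (2,5)@(5, 11): e=[-2,20,6] → ·
    (1,6)@(3, 13): e=[-6,12,18] → ·
  covered (3 px):
    · · · · · ·
    · · · · · ·
    · · · · · ·
    · · █ · · ·
    · · █ · · ·
    · █ · · · ·
    · · · · · ·
    · · · · · ·
T2:
  2·area = 20  (B↔C swapped to make it positive)
  edge (12, 0)→(12, 10): d=(0,10) right/bottom  bias=-1
  edge (12, 10)→(10, 10): d=(-2,0) right/bottom  bias=-1
  edge (10, 10)→(12, 0): d=(2,-10) top-left  bias=+0
    (5,2)@(11, 5): e=[10,10,0] → █  [on edge]
    (5,3)@(11, 7): e=[10,6,4] → █
    (5,4)@(11, 9): e=[10,2,8] → █
    (5,5)@(11, 11): e=[10,-2,12] → ·
    (4,7)@(9, 15): e=[30,-10,0] → ·  [on edge]
  covered (3 px):
    · · · · · ·
    · · · · · ·
    · · · · · █
    · · · · · █
    · · · · · █
    · · · · · ·
    · · · · · ·
    · · · · · ·
T3:
  2·area = 124
  edge (2, 2)→(12, 0): d=(10,-2) top-left  bias=+0
  edge (12, 0)→(4, 14): d=(-8,14) right/bottom  bias=-1
  edge (4, 14)→(2, 2): d=(-2,-12) top-left  bias=+0
    (3,0)@(7, 1): e=[0,62,62] → █  [on edge]
    (4,0)@(9, 1): e=[4,34,86] → █
    (5,0)@(11, 1): e=[8,6,110] → █
    (1,1)@(3, 3): e=[12,102,10] → █
    (2,1)@(5, 3): e=[16,74,34] → █
    (5,1)@(11, 3): e=[28,-10,106] → ·
    (1,2)@(3, 5): e=[32,86,6] → █
    (5,2)@(11, 5): e=[48,-26,102] → ·
    (1,3)@(3, 7): e=[52,70,2] → █
    (4,3)@(9, 7): e=[64,-14,74] → ·
    (1,4)@(3, 9): e=[72,54,-2] → ·
    (2,4)@(5, 9): e=[76,26,22] → █
  covered (16 px):
    · · · █ █ █
    · █ █ █ █ ·
    · █ █ █ █ ·
    · █ █ █ · ·
    · · █ · · ·
    · · █ · · ·
    · · · · · ·
    · · · · · ·

Final: [[0,5],[1,5],[2,5],[1,6]]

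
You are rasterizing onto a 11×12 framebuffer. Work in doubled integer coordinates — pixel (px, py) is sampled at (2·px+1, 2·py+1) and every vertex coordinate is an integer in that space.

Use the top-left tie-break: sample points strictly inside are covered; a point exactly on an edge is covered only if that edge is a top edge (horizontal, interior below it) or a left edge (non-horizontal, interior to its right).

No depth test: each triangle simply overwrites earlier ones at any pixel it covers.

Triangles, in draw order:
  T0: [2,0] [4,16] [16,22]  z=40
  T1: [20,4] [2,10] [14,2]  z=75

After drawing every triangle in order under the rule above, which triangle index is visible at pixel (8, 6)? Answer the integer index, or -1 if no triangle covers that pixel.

T0:
  2·area = 180  (B↔C swapped to make it positive)
  edge (2, 0)→(16, 22): d=(14,22) right/bottom  bias=-1
  edge (16, 22)→(4, 16): d=(-12,-6) top-left  bias=+0
  edge (4, 16)→(2, 0): d=(-2,-16) top-left  bias=+0
    (1,1)@(3, 3): e=[20,150,10] → #
    (2,1)@(5, 3): e=[-24,162,42] → ·
    (1,2)@(3, 5): e=[48,126,6] → #
    (2,2)@(5, 5): e=[4,138,38] → #
    (3,2)@(7, 5): e=[-40,150,70] → ·
    (1,3)@(3, 7): e=[76,102,2] → #
    (3,3)@(7, 7): e=[-12,126,66] → ·
    (1,4)@(3, 9): e=[104,78,-2] → ·
    (2,4)@(5, 9): e=[60,90,30] → #
    (3,4)@(7, 9): e=[16,102,62] → #
    (4,4)@(9, 9): e=[-28,114,94] → ·
    (2,5)@(5, 11): e=[88,66,26] → #
    (4,5)@(9, 11): e=[0,90,90] → ·  [on edge]
  covered (22 px):
    · · · · · · · · · · ·
    · # · · · · · · · · ·
    · # # · · · · · · · ·
    · # # · · · · · · · ·
    · · # # · · · · · · ·
    · · # # · · · · · · ·
    · · # # # · · · · · ·
    · · # # # # · · · · ·
    · · · # # # · · · · ·
    · · · · · # # · · · ·
    · · · · · · · # · · ·
    · · · · · · · · · · ·
T1:
  2·area = 72
  edge (20, 4)→(2, 10): d=(-18,6) right/bottom  bias=-1
  edge (2, 10)→(14, 2): d=(12,-8) top-left  bias=+0
  edge (14, 2)→(20, 4): d=(6,2) right/bottom  bias=-1
    (5,0)@(11, 1): e=[108,-36,0] → ·  [on edge]
    (6,1)@(13, 3): e=[60,4,8] → #
    (7,1)@(15, 3): e=[48,20,4] → #
    (8,1)@(17, 3): e=[36,36,0] → ·  [on edge]
    (5,2)@(11, 5): e=[36,12,24] → #
    (8,2)@(17, 5): e=[0,60,12] → ·  [on edge]
    (3,3)@(7, 7): e=[24,4,44] → #
    (4,3)@(9, 7): e=[12,20,40] → #
    (5,3)@(11, 7): e=[0,36,36] → ·  [on edge]
    (6,3)@(13, 7): e=[-12,52,32] → ·
    (7,3)@(15, 7): e=[-24,68,28] → ·
    (2,4)@(5, 9): e=[0,12,60] → ·  [on edge]
  covered (7 px):
    · · · · · · · · · · ·
    · · · · · · # # · · ·
    · · · · · # # # · · ·
    · · · # # · · · · · ·
    · · · · · · · · · · ·
    · · · · · · · · · · ·
    · · · · · · · · · · ·
    · · · · · · · · · · ·
    · · · · · · · · · · ·
    · · · · · · · · · · ·
    · · · · · · · · · · ·
    · · · · · · · · · · ·

Z-buffer (winner per pixel, '.' = empty):
  . . . . . . . . . . .
  . 0 . . . . 1 1 . . .
  . 0 0 . . 1 1 1 . . .
  . 0 0 1 1 . . . . . .
  . . 0 0 . . . . . . .
  . . 0 0 . . . . . . .
  . . 0 0 0 . . . . . .
  . . 0 0 0 0 . . . . .
  . . . 0 0 0 . . . . .
  . . . . . 0 0 . . . .
  . . . . . . . 0 . . .
  . . . . . . . . . . .

Result: -1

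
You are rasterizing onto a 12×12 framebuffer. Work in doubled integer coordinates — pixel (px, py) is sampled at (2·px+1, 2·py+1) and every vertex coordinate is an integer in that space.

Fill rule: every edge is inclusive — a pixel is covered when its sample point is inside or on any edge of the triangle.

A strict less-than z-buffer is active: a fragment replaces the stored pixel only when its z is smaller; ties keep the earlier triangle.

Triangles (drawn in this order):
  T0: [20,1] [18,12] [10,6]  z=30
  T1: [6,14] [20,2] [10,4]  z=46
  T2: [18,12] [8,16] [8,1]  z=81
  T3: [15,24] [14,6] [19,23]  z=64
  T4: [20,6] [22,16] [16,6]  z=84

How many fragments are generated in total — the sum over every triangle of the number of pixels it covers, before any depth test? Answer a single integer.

T0:
  2·area = 100
  edge (20, 1)→(18, 12): d=(-2,11) inclusive
  edge (18, 12)→(10, 6): d=(-8,-6) inclusive
  edge (10, 6)→(20, 1): d=(10,-5) inclusive
    (8,1)@(17, 3): e=[29,66,5] → X
    (9,1)@(19, 3): e=[7,78,15] → X
    (10,1)@(21, 3): e=[-15,90,25] → .
    (6,2)@(13, 5): e=[69,26,5] → X
    (7,2)@(15, 5): e=[47,38,15] → X
    (10,2)@(21, 5): e=[-19,74,45] → .
    (6,3)@(13, 7): e=[65,10,25] → X
    (9,3)@(19, 7): e=[-1,46,55] → .
    (6,4)@(13, 9): e=[61,-6,45] → .
    (7,4)@(15, 9): e=[39,6,55] → X
    (9,4)@(19, 9): e=[-5,30,75] → .
    (7,5)@(15, 11): e=[35,-10,75] → .
  covered (12 px):
    . . . . . . . . . . . .
    . . . . . . . . X X . .
    . . . . . . X X X X . .
    . . . . . . X X X . . .
    . . . . . . . X X . . .
    . . . . . . . . X . . .
    . . . . . . . . . . . .
    . . . . . . . . . . . .
    . . . . . . . . . . . .
    . . . . . . . . . . . .
    . . . . . . . . . . . .
    . . . . . . . . . . . .
T1:
  2·area = 92  (B↔C swapped to make it positive)
  edge (6, 14)→(10, 4): d=(4,-10) inclusive
  edge (10, 4)→(20, 2): d=(10,-2) inclusive
  edge (20, 2)→(6, 14): d=(-14,12) inclusive
    (7,1)@(15, 3): e=[46,0,46] → X  [on edge]
    (8,1)@(17, 3): e=[66,4,22] → X
    (9,1)@(19, 3): e=[86,8,-2] → .
    (2,2)@(5, 5): e=[-46,0,138] → .  [on edge]
    (5,2)@(11, 5): e=[14,12,66] → X
    (6,2)@(13, 5): e=[34,16,42] → X
    (8,2)@(17, 5): e=[74,24,-6] → .
    (4,3)@(9, 7): e=[2,28,62] → X
    (7,3)@(15, 7): e=[62,40,-10] → .
    (4,4)@(9, 9): e=[10,48,34] → X
    (6,4)@(13, 9): e=[50,56,-14] → .
    (4,5)@(9, 11): e=[18,68,6] → X
  covered (12 px):
    . . . . . . . . . . . .
    . . . . . . . X X . . .
    . . . . . X X X . . . .
    . . . . X X X . . . . .
    . . . . X X . . . . . .
    . . . . X . . . . . . .
    . . . X . . . . . . . .
    . . . . . . . . . . . .
    . . . . . . . . . . . .
    . . . . . . . . . . . .
    . . . . . . . . . . . .
    . . . . . . . . . . . .
T2:
  2·area = 150
  edge (18, 12)→(8, 16): d=(-10,4) inclusive
  edge (8, 16)→(8, 1): d=(0,-15) inclusive
  edge (8, 1)→(18, 12): d=(10,11) inclusive
    (4,1)@(9, 3): e=[126,15,9] → X
    (5,1)@(11, 3): e=[118,45,-13] → .
    (4,2)@(9, 5): e=[106,15,29] → X
    (5,2)@(11, 5): e=[98,45,7] → X
    (6,2)@(13, 5): e=[90,75,-15] → .
    (4,3)@(9, 7): e=[86,15,49] → X
    (6,3)@(13, 7): e=[70,75,5] → X
    (7,3)@(15, 7): e=[62,105,-17] → .
    (4,4)@(9, 9): e=[66,15,69] → X
    (7,4)@(15, 9): e=[42,105,3] → X
    (8,4)@(17, 9): e=[34,135,-19] → .
    (4,5)@(9, 11): e=[46,15,89] → X
  covered (20 px):
    . . . . . . . . . . . .
    . . . . X . . . . . . .
    . . . . X X . . . . . .
    . . . . X X X . . . . .
    . . . . X X X X . . . .
    . . . . X X X X X . . .
    . . . . X X X X . . . .
    . . . . X . . . . . . .
    . . . . . . . . . . . .
    . . . . . . . . . . . .
    . . . . . . . . . . . .
    . . . . . . . . . . . .
T3:
  2·area = 73
  edge (15, 24)→(14, 6): d=(-1,-18) inclusive
  edge (14, 6)→(19, 23): d=(5,17) inclusive
  edge (19, 23)→(15, 24): d=(-4,1) inclusive
    (7,5)@(15, 11): e=[13,8,52] → X
    (8,5)@(17, 11): e=[49,-26,50] → .
    (7,6)@(15, 13): e=[11,18,44] → X
    (8,6)@(17, 13): e=[47,-16,42] → .
    (7,7)@(15, 15): e=[9,28,36] → X
    (8,7)@(17, 15): e=[45,-6,34] → .
    (7,8)@(15, 17): e=[7,38,28] → X
    (8,8)@(17, 17): e=[43,4,26] → X
    (9,8)@(19, 17): e=[79,-30,24] → .
    (7,9)@(15, 19): e=[5,48,20] → X
    (9,9)@(19, 19): e=[77,-20,16] → .
    (7,10)@(15, 21): e=[3,58,12] → X
    (9,11)@(19, 23): e=[73,0,0] → X  [on edge]
  covered (12 px):
    . . . . . . . . . . . .
    . . . . . . . . . . . .
    . . . . . . . . . . . .
    . . . . . . . . . . . .
    . . . . . . . . . . . .
    . . . . . . . X . . . .
    . . . . . . . X . . . .
    . . . . . . . X . . . .
    . . . . . . . X X . . .
    . . . . . . . X X . . .
    . . . . . . . X X . . .
    . . . . . . . X X X . .
T4:
  2·area = 40
  edge (20, 6)→(22, 16): d=(2,10) inclusive
  edge (22, 16)→(16, 6): d=(-6,-10) inclusive
  edge (16, 6)→(20, 6): d=(4,0) inclusive
    (6,0)@(13, 1): e=[60,0,-20] → .  [on edge]
    (9,0)@(19, 1): e=[0,60,-20] → .  [on edge]
    (8,3)@(17, 7): e=[32,4,4] → X
    (9,3)@(19, 7): e=[12,24,4] → X
    (10,3)@(21, 7): e=[-8,44,4] → .
    (8,4)@(17, 9): e=[36,-8,12] → .
    (9,4)@(19, 9): e=[16,12,12] → X
    (10,4)@(21, 9): e=[-4,32,12] → .
    (9,5)@(19, 11): e=[20,0,20] → X  [on edge]
    (10,5)@(21, 11): e=[0,20,20] → X  [on edge]
    (11,5)@(23, 11): e=[-20,40,20] → .
    (9,6)@(19, 13): e=[24,-12,28] → .
    (11,10)@(23, 21): e=[0,-20,60] → .  [on edge]
  covered (6 px):
    . . . . . . . . . . . .
    . . . . . . . . . . . .
    . . . . . . . . . . . .
    . . . . . . . . X X . .
    . . . . . . . . . X . .
    . . . . . . . . . X X .
    . . . . . . . . . . X .
    . . . . . . . . . . . .
    . . . . . . . . . . . .
    . . . . . . . . . . . .
    . . . . . . . . . . . .
    . . . . . . . . . . . .

Answer: 62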